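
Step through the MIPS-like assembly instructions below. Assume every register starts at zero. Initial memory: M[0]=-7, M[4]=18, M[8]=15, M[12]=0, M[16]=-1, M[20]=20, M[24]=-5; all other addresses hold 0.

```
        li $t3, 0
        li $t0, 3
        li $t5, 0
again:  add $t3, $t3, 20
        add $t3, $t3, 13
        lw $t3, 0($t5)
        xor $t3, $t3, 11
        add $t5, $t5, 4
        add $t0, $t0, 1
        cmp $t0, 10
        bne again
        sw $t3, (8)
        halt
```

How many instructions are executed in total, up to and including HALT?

61

after li $t3, 0: $t3=0
after li $t0, 3: $t0=3
after li $t5, 0: $t5=0
after add $t3, $t3, 20: $t3=0+20=20
after add $t3, $t3, 13: $t3=20+13=33
after lw $t3, 0($t5): $t3=M[0]=-7
after xor $t3, $t3, 11: $t3=(-7)^11=-14
after add $t5, $t5, 4: $t5=0+4=4
after add $t0, $t0, 1: $t0=3+1=4
cmp $t0, 10  (cmp 4,10)
bne again: taken
after add $t3, $t3, 20: $t3=(-14)+20=6
after add $t3, $t3, 13: $t3=6+13=19
after lw $t3, 0($t5): $t3=M[4]=18
after xor $t3, $t3, 11: $t3=18^11=25
after add $t5, $t5, 4: $t5=4+4=8
after add $t0, $t0, 1: $t0=4+1=5
cmp $t0, 10  (cmp 5,10)
bne again: taken
after add $t3, $t3, 20: $t3=25+20=45
after add $t3, $t3, 13: $t3=45+13=58
after lw $t3, 0($t5): $t3=M[8]=15
after xor $t3, $t3, 11: $t3=15^11=4
after add $t5, $t5, 4: $t5=8+4=12
after add $t0, $t0, 1: $t0=5+1=6
cmp $t0, 10  (cmp 6,10)
bne again: taken
after add $t3, $t3, 20: $t3=4+20=24
after add $t3, $t3, 13: $t3=24+13=37
after lw $t3, 0($t5): $t3=M[12]=0
after xor $t3, $t3, 11: $t3=0^11=11
after add $t5, $t5, 4: $t5=12+4=16
after add $t0, $t0, 1: $t0=6+1=7
cmp $t0, 10  (cmp 7,10)
bne again: taken
after add $t3, $t3, 20: $t3=11+20=31
after add $t3, $t3, 13: $t3=31+13=44
after lw $t3, 0($t5): $t3=M[16]=-1
after xor $t3, $t3, 11: $t3=(-1)^11=-12
after add $t5, $t5, 4: $t5=16+4=20
after add $t0, $t0, 1: $t0=7+1=8
cmp $t0, 10  (cmp 8,10)
bne again: taken
after add $t3, $t3, 20: $t3=(-12)+20=8
after add $t3, $t3, 13: $t3=8+13=21
after lw $t3, 0($t5): $t3=M[20]=20
after xor $t3, $t3, 11: $t3=20^11=31
after add $t5, $t5, 4: $t5=20+4=24
after add $t0, $t0, 1: $t0=8+1=9
cmp $t0, 10  (cmp 9,10)
bne again: taken
after add $t3, $t3, 20: $t3=31+20=51
after add $t3, $t3, 13: $t3=51+13=64
after lw $t3, 0($t5): $t3=M[24]=-5
after xor $t3, $t3, 11: $t3=(-5)^11=-16
after add $t5, $t5, 4: $t5=24+4=28
after add $t0, $t0, 1: $t0=9+1=10
cmp $t0, 10  (cmp 10,10)
bne again: not taken
sw $t3, (8) → M[8]=-16
halt.
Total executed instructions: 61.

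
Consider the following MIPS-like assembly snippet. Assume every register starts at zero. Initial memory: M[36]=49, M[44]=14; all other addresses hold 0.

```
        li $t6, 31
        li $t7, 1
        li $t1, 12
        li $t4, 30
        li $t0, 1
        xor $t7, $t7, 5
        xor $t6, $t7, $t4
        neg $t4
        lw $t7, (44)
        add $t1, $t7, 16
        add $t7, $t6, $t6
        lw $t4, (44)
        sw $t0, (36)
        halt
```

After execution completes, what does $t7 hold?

li $t6, 31 → $t6=31
li $t7, 1 → $t7=1
li $t1, 12 → $t1=12
li $t4, 30 → $t4=30
li $t0, 1 → $t0=1
xor $t7, $t7, 5 → $t7=1^5=4
xor $t6, $t7, $t4 → $t6=4^30=26
neg $t4 → $t4=-(30)=-30
lw $t7, (44) → $t7=M[44]=14
add $t1, $t7, 16 → $t1=14+16=30
add $t7, $t6, $t6 → $t7=26+26=52
lw $t4, (44) → $t4=M[44]=14
sw $t0, (36) → M[36]=1
halt.

52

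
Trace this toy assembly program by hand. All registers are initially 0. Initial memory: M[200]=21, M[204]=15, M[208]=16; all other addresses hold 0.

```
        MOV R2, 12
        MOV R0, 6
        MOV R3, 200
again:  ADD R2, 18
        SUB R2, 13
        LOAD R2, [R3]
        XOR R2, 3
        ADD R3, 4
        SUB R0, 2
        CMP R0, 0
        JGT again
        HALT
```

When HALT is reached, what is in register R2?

R2=12
R0=6
R3=200
R2=12+18=30
R2=30-13=17
R2=M[200]=21
R2=21^3=22
R3=200+4=204
R0=6-2=4
CMP R0, 0  (cmp 4,0)
JGT again: taken
R2=22+18=40
R2=40-13=27
R2=M[204]=15
R2=15^3=12
R3=204+4=208
R0=4-2=2
CMP R0, 0  (cmp 2,0)
JGT again: taken
R2=12+18=30
R2=30-13=17
R2=M[208]=16
R2=16^3=19
R3=208+4=212
R0=2-2=0
CMP R0, 0  (cmp 0,0)
JGT again: not taken
halt.

19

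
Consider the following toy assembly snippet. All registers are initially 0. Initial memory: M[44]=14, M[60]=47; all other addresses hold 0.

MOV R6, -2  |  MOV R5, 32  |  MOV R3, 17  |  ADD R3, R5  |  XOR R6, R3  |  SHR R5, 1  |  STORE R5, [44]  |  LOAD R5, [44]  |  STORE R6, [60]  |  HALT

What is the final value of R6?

after MOV R6, -2: R6=-2
after MOV R5, 32: R5=32
after MOV R3, 17: R3=17
after ADD R3, R5: R3=17+32=49
after XOR R6, R3: R6=(-2)^49=-49
after SHR R5, 1: R5=32>>1=16
STORE R5, [44] → M[44]=16
after LOAD R5, [44]: R5=M[44]=16
STORE R6, [60] → M[60]=-49
halt.

-49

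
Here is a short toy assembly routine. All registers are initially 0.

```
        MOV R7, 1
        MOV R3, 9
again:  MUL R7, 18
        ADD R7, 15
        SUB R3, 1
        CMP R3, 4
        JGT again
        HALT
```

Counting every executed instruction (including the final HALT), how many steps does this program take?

R7=1
R3=9
R7=1*18=18
R7=18+15=33
R3=9-1=8
CMP R3, 4  (cmp 8,4)
JGT again: taken
R7=33*18=594
R7=594+15=609
R3=8-1=7
CMP R3, 4  (cmp 7,4)
JGT again: taken
R7=609*18=10962
R7=10962+15=10977
R3=7-1=6
CMP R3, 4  (cmp 6,4)
JGT again: taken
R7=10977*18=197586
R7=197586+15=197601
R3=6-1=5
CMP R3, 4  (cmp 5,4)
JGT again: taken
R7=197601*18=3556818
R7=3556818+15=3556833
R3=5-1=4
CMP R3, 4  (cmp 4,4)
JGT again: not taken
halt.
Total executed instructions: 28.

28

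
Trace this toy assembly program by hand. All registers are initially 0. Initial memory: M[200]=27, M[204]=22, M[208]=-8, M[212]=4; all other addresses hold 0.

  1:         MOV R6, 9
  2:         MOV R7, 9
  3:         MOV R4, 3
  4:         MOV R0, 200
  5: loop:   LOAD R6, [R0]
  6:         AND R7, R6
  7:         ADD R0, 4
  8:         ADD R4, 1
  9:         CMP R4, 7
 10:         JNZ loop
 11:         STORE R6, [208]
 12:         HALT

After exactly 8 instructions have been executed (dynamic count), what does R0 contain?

204

R6=9
R7=9
R4=3
R0=200
R6=M[200]=27
R7=9&27=9
R0=200+4=204
R4=3+1=4
After step 8: R0 = 204.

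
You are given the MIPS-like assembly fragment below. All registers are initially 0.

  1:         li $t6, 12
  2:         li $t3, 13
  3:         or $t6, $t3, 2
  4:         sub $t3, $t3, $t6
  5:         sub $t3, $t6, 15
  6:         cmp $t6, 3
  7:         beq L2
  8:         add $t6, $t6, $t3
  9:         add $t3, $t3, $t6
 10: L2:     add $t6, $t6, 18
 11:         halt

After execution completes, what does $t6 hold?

after li $t6, 12: $t6=12
after li $t3, 13: $t3=13
after or $t6, $t3, 2: $t6=13|2=15
after sub $t3, $t3, $t6: $t3=13-15=-2
after sub $t3, $t6, 15: $t3=15-15=0
cmp $t6, 3  (cmp 15,3)
beq L2: not taken
after add $t6, $t6, $t3: $t6=15+0=15
after add $t3, $t3, $t6: $t3=0+15=15
after add $t6, $t6, 18: $t6=15+18=33
halt.

33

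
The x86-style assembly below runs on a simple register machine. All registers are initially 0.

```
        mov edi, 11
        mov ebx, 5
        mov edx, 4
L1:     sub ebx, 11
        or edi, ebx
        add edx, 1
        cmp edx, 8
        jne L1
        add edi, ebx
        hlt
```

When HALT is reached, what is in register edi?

after mov edi, 11: edi=11
after mov ebx, 5: ebx=5
after mov edx, 4: edx=4
after sub ebx, 11: ebx=5-11=-6
after or edi, ebx: edi=11|(-6)=-5
after add edx, 1: edx=4+1=5
cmp edx, 8  (cmp 5,8)
jne L1: taken
after sub ebx, 11: ebx=(-6)-11=-17
after or edi, ebx: edi=(-5)|(-17)=-1
after add edx, 1: edx=5+1=6
cmp edx, 8  (cmp 6,8)
jne L1: taken
after sub ebx, 11: ebx=(-17)-11=-28
after or edi, ebx: edi=(-1)|(-28)=-1
after add edx, 1: edx=6+1=7
cmp edx, 8  (cmp 7,8)
jne L1: taken
after sub ebx, 11: ebx=(-28)-11=-39
after or edi, ebx: edi=(-1)|(-39)=-1
after add edx, 1: edx=7+1=8
cmp edx, 8  (cmp 8,8)
jne L1: not taken
after add edi, ebx: edi=(-1)+(-39)=-40
halt.

-40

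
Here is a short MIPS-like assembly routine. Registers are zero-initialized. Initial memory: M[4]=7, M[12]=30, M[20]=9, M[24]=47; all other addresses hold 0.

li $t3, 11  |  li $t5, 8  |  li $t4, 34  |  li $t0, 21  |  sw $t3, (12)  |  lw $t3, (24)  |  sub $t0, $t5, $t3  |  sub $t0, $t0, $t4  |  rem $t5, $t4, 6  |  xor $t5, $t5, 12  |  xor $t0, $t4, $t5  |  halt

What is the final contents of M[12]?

after li $t3, 11: $t3=11
after li $t5, 8: $t5=8
after li $t4, 34: $t4=34
after li $t0, 21: $t0=21
sw $t3, (12) → M[12]=11
after lw $t3, (24): $t3=M[24]=47
after sub $t0, $t5, $t3: $t0=8-47=-39
after sub $t0, $t0, $t4: $t0=(-39)-34=-73
after rem $t5, $t4, 6: $t5=34%6=4
after xor $t5, $t5, 12: $t5=4^12=8
after xor $t0, $t4, $t5: $t0=34^8=42
halt.

11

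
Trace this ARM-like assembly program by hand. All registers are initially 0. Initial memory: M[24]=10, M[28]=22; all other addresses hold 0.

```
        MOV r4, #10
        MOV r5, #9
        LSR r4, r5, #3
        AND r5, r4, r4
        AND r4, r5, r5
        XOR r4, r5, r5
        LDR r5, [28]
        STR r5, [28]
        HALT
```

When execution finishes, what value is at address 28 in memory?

22

MOV r4, #10 → r4=10
MOV r5, #9 → r5=9
LSR r4, r5, #3 → r4=9>>3=1
AND r5, r4, r4 → r5=1&1=1
AND r4, r5, r5 → r4=1&1=1
XOR r4, r5, r5 → r4=1^1=0
LDR r5, [28] → r5=M[28]=22
STR r5, [28] → M[28]=22
halt.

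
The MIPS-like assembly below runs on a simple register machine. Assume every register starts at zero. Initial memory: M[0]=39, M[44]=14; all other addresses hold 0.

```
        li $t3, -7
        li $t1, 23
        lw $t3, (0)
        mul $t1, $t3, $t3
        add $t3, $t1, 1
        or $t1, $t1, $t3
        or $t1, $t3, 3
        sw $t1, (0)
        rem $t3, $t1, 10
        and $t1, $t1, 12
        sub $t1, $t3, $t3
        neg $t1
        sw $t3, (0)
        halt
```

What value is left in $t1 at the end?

after li $t3, -7: $t3=-7
after li $t1, 23: $t1=23
after lw $t3, (0): $t3=M[0]=39
after mul $t1, $t3, $t3: $t1=39*39=1521
after add $t3, $t1, 1: $t3=1521+1=1522
after or $t1, $t1, $t3: $t1=1521|1522=1523
after or $t1, $t3, 3: $t1=1522|3=1523
sw $t1, (0) → M[0]=1523
after rem $t3, $t1, 10: $t3=1523%10=3
after and $t1, $t1, 12: $t1=1523&12=0
after sub $t1, $t3, $t3: $t1=3-3=0
after neg $t1: $t1=-(0)=0
sw $t3, (0) → M[0]=3
halt.

0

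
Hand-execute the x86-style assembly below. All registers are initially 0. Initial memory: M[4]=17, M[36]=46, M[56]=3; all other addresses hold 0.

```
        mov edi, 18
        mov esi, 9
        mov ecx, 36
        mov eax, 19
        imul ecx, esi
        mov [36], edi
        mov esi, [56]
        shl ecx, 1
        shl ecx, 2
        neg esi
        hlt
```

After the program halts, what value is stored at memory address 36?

18

after mov edi, 18: edi=18
after mov esi, 9: esi=9
after mov ecx, 36: ecx=36
after mov eax, 19: eax=19
after imul ecx, esi: ecx=36*9=324
mov [36], edi → M[36]=18
after mov esi, [56]: esi=M[56]=3
after shl ecx, 1: ecx=324<<1=648
after shl ecx, 2: ecx=648<<2=2592
after neg esi: esi=-(3)=-3
halt.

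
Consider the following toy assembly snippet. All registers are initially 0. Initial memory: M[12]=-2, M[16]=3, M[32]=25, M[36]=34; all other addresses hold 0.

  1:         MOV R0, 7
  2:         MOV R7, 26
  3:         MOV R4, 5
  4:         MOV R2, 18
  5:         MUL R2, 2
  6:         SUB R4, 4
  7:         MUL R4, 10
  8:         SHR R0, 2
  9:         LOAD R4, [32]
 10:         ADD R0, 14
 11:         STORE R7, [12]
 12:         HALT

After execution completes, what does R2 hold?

36

R0=7
R7=26
R4=5
R2=18
R2=18*2=36
R4=5-4=1
R4=1*10=10
R0=7>>2=1
R4=M[32]=25
R0=1+14=15
STORE R7, [12] → M[12]=26
halt.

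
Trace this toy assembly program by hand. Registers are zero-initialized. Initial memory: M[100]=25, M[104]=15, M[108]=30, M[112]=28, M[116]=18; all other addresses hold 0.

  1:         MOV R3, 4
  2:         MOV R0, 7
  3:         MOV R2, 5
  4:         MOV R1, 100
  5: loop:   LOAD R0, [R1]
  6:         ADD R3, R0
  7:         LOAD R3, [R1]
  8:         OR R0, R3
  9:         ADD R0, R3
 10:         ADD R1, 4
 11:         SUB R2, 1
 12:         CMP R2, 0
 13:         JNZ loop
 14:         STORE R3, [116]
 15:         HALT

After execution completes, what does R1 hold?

120

after MOV R3, 4: R3=4
after MOV R0, 7: R0=7
after MOV R2, 5: R2=5
after MOV R1, 100: R1=100
after LOAD R0, [R1]: R0=M[100]=25
after ADD R3, R0: R3=4+25=29
after LOAD R3, [R1]: R3=M[100]=25
after OR R0, R3: R0=25|25=25
after ADD R0, R3: R0=25+25=50
after ADD R1, 4: R1=100+4=104
after SUB R2, 1: R2=5-1=4
CMP R2, 0  (cmp 4,0)
JNZ loop: taken
after LOAD R0, [R1]: R0=M[104]=15
after ADD R3, R0: R3=25+15=40
after LOAD R3, [R1]: R3=M[104]=15
after OR R0, R3: R0=15|15=15
after ADD R0, R3: R0=15+15=30
after ADD R1, 4: R1=104+4=108
after SUB R2, 1: R2=4-1=3
CMP R2, 0  (cmp 3,0)
JNZ loop: taken
after LOAD R0, [R1]: R0=M[108]=30
after ADD R3, R0: R3=15+30=45
after LOAD R3, [R1]: R3=M[108]=30
after OR R0, R3: R0=30|30=30
after ADD R0, R3: R0=30+30=60
after ADD R1, 4: R1=108+4=112
after SUB R2, 1: R2=3-1=2
CMP R2, 0  (cmp 2,0)
JNZ loop: taken
after LOAD R0, [R1]: R0=M[112]=28
after ADD R3, R0: R3=30+28=58
after LOAD R3, [R1]: R3=M[112]=28
after OR R0, R3: R0=28|28=28
after ADD R0, R3: R0=28+28=56
after ADD R1, 4: R1=112+4=116
after SUB R2, 1: R2=2-1=1
CMP R2, 0  (cmp 1,0)
JNZ loop: taken
after LOAD R0, [R1]: R0=M[116]=18
after ADD R3, R0: R3=28+18=46
after LOAD R3, [R1]: R3=M[116]=18
after OR R0, R3: R0=18|18=18
after ADD R0, R3: R0=18+18=36
after ADD R1, 4: R1=116+4=120
after SUB R2, 1: R2=1-1=0
CMP R2, 0  (cmp 0,0)
JNZ loop: not taken
STORE R3, [116] → M[116]=18
halt.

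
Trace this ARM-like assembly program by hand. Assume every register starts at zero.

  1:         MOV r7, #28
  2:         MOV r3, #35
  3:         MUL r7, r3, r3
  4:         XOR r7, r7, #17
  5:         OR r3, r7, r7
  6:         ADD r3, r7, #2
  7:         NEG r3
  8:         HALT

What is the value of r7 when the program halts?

r7=28
r3=35
r7=35*35=1225
r7=1225^17=1240
r3=1240|1240=1240
r3=1240+2=1242
r3=-(1242)=-1242
halt.

1240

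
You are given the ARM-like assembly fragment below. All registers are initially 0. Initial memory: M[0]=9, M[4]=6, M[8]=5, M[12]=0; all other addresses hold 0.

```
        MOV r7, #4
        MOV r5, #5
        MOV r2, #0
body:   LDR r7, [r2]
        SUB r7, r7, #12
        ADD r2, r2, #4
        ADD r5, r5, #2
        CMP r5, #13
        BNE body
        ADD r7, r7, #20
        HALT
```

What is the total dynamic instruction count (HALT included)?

r7=4
r5=5
r2=0
r7=M[0]=9
r7=9-12=-3
r2=0+4=4
r5=5+2=7
CMP r5, #13  (cmp 7,13)
BNE body: taken
r7=M[4]=6
r7=6-12=-6
r2=4+4=8
r5=7+2=9
CMP r5, #13  (cmp 9,13)
BNE body: taken
r7=M[8]=5
r7=5-12=-7
r2=8+4=12
r5=9+2=11
CMP r5, #13  (cmp 11,13)
BNE body: taken
r7=M[12]=0
r7=0-12=-12
r2=12+4=16
r5=11+2=13
CMP r5, #13  (cmp 13,13)
BNE body: not taken
r7=(-12)+20=8
halt.
Total executed instructions: 29.

29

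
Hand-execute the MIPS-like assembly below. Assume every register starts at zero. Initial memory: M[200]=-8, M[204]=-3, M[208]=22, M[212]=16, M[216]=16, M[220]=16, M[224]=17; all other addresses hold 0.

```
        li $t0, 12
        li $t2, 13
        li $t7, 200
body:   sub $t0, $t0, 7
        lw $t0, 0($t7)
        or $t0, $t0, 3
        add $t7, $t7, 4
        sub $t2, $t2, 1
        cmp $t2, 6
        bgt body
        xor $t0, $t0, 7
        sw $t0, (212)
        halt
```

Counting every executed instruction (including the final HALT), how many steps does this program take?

li $t0, 12 → $t0=12
li $t2, 13 → $t2=13
li $t7, 200 → $t7=200
sub $t0, $t0, 7 → $t0=12-7=5
lw $t0, 0($t7) → $t0=M[200]=-8
or $t0, $t0, 3 → $t0=(-8)|3=-5
add $t7, $t7, 4 → $t7=200+4=204
sub $t2, $t2, 1 → $t2=13-1=12
cmp $t2, 6  (cmp 12,6)
bgt body: taken
sub $t0, $t0, 7 → $t0=(-5)-7=-12
lw $t0, 0($t7) → $t0=M[204]=-3
or $t0, $t0, 3 → $t0=(-3)|3=-1
add $t7, $t7, 4 → $t7=204+4=208
sub $t2, $t2, 1 → $t2=12-1=11
cmp $t2, 6  (cmp 11,6)
bgt body: taken
sub $t0, $t0, 7 → $t0=(-1)-7=-8
lw $t0, 0($t7) → $t0=M[208]=22
or $t0, $t0, 3 → $t0=22|3=23
add $t7, $t7, 4 → $t7=208+4=212
sub $t2, $t2, 1 → $t2=11-1=10
cmp $t2, 6  (cmp 10,6)
bgt body: taken
sub $t0, $t0, 7 → $t0=23-7=16
lw $t0, 0($t7) → $t0=M[212]=16
or $t0, $t0, 3 → $t0=16|3=19
add $t7, $t7, 4 → $t7=212+4=216
sub $t2, $t2, 1 → $t2=10-1=9
cmp $t2, 6  (cmp 9,6)
bgt body: taken
sub $t0, $t0, 7 → $t0=19-7=12
lw $t0, 0($t7) → $t0=M[216]=16
or $t0, $t0, 3 → $t0=16|3=19
add $t7, $t7, 4 → $t7=216+4=220
sub $t2, $t2, 1 → $t2=9-1=8
cmp $t2, 6  (cmp 8,6)
bgt body: taken
sub $t0, $t0, 7 → $t0=19-7=12
lw $t0, 0($t7) → $t0=M[220]=16
or $t0, $t0, 3 → $t0=16|3=19
add $t7, $t7, 4 → $t7=220+4=224
sub $t2, $t2, 1 → $t2=8-1=7
cmp $t2, 6  (cmp 7,6)
bgt body: taken
sub $t0, $t0, 7 → $t0=19-7=12
lw $t0, 0($t7) → $t0=M[224]=17
or $t0, $t0, 3 → $t0=17|3=19
add $t7, $t7, 4 → $t7=224+4=228
sub $t2, $t2, 1 → $t2=7-1=6
cmp $t2, 6  (cmp 6,6)
bgt body: not taken
xor $t0, $t0, 7 → $t0=19^7=20
sw $t0, (212) → M[212]=20
halt.
Total executed instructions: 55.

55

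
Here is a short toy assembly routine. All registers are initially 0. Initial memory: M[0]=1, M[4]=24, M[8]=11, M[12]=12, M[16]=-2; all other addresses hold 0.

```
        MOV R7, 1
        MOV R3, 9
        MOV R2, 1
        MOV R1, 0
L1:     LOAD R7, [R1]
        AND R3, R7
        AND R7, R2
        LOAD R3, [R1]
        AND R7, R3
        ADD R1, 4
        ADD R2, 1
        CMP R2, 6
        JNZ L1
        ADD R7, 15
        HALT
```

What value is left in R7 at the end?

19

R7=1
R3=9
R2=1
R1=0
R7=M[0]=1
R3=9&1=1
R7=1&1=1
R3=M[0]=1
R7=1&1=1
R1=0+4=4
R2=1+1=2
CMP R2, 6  (cmp 2,6)
JNZ L1: taken
R7=M[4]=24
R3=1&24=0
R7=24&2=0
R3=M[4]=24
R7=0&24=0
R1=4+4=8
R2=2+1=3
CMP R2, 6  (cmp 3,6)
JNZ L1: taken
R7=M[8]=11
R3=24&11=8
R7=11&3=3
R3=M[8]=11
R7=3&11=3
R1=8+4=12
R2=3+1=4
CMP R2, 6  (cmp 4,6)
JNZ L1: taken
R7=M[12]=12
R3=11&12=8
R7=12&4=4
R3=M[12]=12
R7=4&12=4
R1=12+4=16
R2=4+1=5
CMP R2, 6  (cmp 5,6)
JNZ L1: taken
R7=M[16]=-2
R3=12&(-2)=12
R7=(-2)&5=4
R3=M[16]=-2
R7=4&(-2)=4
R1=16+4=20
R2=5+1=6
CMP R2, 6  (cmp 6,6)
JNZ L1: not taken
R7=4+15=19
halt.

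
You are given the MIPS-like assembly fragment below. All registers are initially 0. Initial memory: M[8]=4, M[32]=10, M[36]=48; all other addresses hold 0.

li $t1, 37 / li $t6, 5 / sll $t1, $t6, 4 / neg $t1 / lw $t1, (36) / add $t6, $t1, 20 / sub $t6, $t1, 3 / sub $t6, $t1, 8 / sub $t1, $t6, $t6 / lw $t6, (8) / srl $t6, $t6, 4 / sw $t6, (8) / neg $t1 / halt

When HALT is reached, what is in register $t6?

0

$t1=37
$t6=5
$t1=5<<4=80
$t1=-(80)=-80
$t1=M[36]=48
$t6=48+20=68
$t6=48-3=45
$t6=48-8=40
$t1=40-40=0
$t6=M[8]=4
$t6=4>>4=0
sw $t6, (8) → M[8]=0
$t1=-(0)=0
halt.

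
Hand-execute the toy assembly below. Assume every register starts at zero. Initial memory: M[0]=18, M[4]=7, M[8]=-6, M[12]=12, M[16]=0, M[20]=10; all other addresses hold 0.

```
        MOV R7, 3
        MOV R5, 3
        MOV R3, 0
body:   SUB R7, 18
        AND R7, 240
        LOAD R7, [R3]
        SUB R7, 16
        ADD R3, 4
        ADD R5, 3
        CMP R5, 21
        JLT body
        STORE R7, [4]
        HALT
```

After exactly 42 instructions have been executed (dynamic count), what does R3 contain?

20

after MOV R7, 3: R7=3
after MOV R5, 3: R5=3
after MOV R3, 0: R3=0
after SUB R7, 18: R7=3-18=-15
after AND R7, 240: R7=(-15)&240=240
after LOAD R7, [R3]: R7=M[0]=18
after SUB R7, 16: R7=18-16=2
after ADD R3, 4: R3=0+4=4
after ADD R5, 3: R5=3+3=6
CMP R5, 21  (cmp 6,21)
JLT body: taken
after SUB R7, 18: R7=2-18=-16
after AND R7, 240: R7=(-16)&240=240
after LOAD R7, [R3]: R7=M[4]=7
after SUB R7, 16: R7=7-16=-9
after ADD R3, 4: R3=4+4=8
after ADD R5, 3: R5=6+3=9
CMP R5, 21  (cmp 9,21)
JLT body: taken
after SUB R7, 18: R7=(-9)-18=-27
after AND R7, 240: R7=(-27)&240=224
after LOAD R7, [R3]: R7=M[8]=-6
after SUB R7, 16: R7=(-6)-16=-22
after ADD R3, 4: R3=8+4=12
after ADD R5, 3: R5=9+3=12
CMP R5, 21  (cmp 12,21)
JLT body: taken
after SUB R7, 18: R7=(-22)-18=-40
after AND R7, 240: R7=(-40)&240=208
after LOAD R7, [R3]: R7=M[12]=12
after SUB R7, 16: R7=12-16=-4
after ADD R3, 4: R3=12+4=16
after ADD R5, 3: R5=12+3=15
CMP R5, 21  (cmp 15,21)
JLT body: taken
after SUB R7, 18: R7=(-4)-18=-22
after AND R7, 240: R7=(-22)&240=224
after LOAD R7, [R3]: R7=M[16]=0
after SUB R7, 16: R7=0-16=-16
after ADD R3, 4: R3=16+4=20
after ADD R5, 3: R5=15+3=18
CMP R5, 21  (cmp 18,21)
After step 42: R3 = 20.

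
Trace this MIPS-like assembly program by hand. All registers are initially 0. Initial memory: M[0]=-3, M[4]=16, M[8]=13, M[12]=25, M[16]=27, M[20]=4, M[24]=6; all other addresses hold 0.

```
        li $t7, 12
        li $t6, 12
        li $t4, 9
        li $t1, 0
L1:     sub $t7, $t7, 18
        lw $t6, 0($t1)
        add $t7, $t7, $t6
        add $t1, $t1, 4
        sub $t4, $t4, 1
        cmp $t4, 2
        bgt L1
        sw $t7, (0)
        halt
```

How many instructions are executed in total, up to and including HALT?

li $t7, 12 → $t7=12
li $t6, 12 → $t6=12
li $t4, 9 → $t4=9
li $t1, 0 → $t1=0
sub $t7, $t7, 18 → $t7=12-18=-6
lw $t6, 0($t1) → $t6=M[0]=-3
add $t7, $t7, $t6 → $t7=(-6)+(-3)=-9
add $t1, $t1, 4 → $t1=0+4=4
sub $t4, $t4, 1 → $t4=9-1=8
cmp $t4, 2  (cmp 8,2)
bgt L1: taken
sub $t7, $t7, 18 → $t7=(-9)-18=-27
lw $t6, 0($t1) → $t6=M[4]=16
add $t7, $t7, $t6 → $t7=(-27)+16=-11
add $t1, $t1, 4 → $t1=4+4=8
sub $t4, $t4, 1 → $t4=8-1=7
cmp $t4, 2  (cmp 7,2)
bgt L1: taken
sub $t7, $t7, 18 → $t7=(-11)-18=-29
lw $t6, 0($t1) → $t6=M[8]=13
add $t7, $t7, $t6 → $t7=(-29)+13=-16
add $t1, $t1, 4 → $t1=8+4=12
sub $t4, $t4, 1 → $t4=7-1=6
cmp $t4, 2  (cmp 6,2)
bgt L1: taken
sub $t7, $t7, 18 → $t7=(-16)-18=-34
lw $t6, 0($t1) → $t6=M[12]=25
add $t7, $t7, $t6 → $t7=(-34)+25=-9
add $t1, $t1, 4 → $t1=12+4=16
sub $t4, $t4, 1 → $t4=6-1=5
cmp $t4, 2  (cmp 5,2)
bgt L1: taken
sub $t7, $t7, 18 → $t7=(-9)-18=-27
lw $t6, 0($t1) → $t6=M[16]=27
add $t7, $t7, $t6 → $t7=(-27)+27=0
add $t1, $t1, 4 → $t1=16+4=20
sub $t4, $t4, 1 → $t4=5-1=4
cmp $t4, 2  (cmp 4,2)
bgt L1: taken
sub $t7, $t7, 18 → $t7=0-18=-18
lw $t6, 0($t1) → $t6=M[20]=4
add $t7, $t7, $t6 → $t7=(-18)+4=-14
add $t1, $t1, 4 → $t1=20+4=24
sub $t4, $t4, 1 → $t4=4-1=3
cmp $t4, 2  (cmp 3,2)
bgt L1: taken
sub $t7, $t7, 18 → $t7=(-14)-18=-32
lw $t6, 0($t1) → $t6=M[24]=6
add $t7, $t7, $t6 → $t7=(-32)+6=-26
add $t1, $t1, 4 → $t1=24+4=28
sub $t4, $t4, 1 → $t4=3-1=2
cmp $t4, 2  (cmp 2,2)
bgt L1: not taken
sw $t7, (0) → M[0]=-26
halt.
Total executed instructions: 55.

55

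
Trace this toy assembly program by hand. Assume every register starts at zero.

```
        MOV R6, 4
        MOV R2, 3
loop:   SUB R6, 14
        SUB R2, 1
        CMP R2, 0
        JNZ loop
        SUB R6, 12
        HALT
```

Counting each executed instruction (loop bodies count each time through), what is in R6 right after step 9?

R6=4
R2=3
R6=4-14=-10
R2=3-1=2
CMP R2, 0  (cmp 2,0)
JNZ loop: taken
R6=(-10)-14=-24
R2=2-1=1
CMP R2, 0  (cmp 1,0)
After step 9: R6 = -24.

-24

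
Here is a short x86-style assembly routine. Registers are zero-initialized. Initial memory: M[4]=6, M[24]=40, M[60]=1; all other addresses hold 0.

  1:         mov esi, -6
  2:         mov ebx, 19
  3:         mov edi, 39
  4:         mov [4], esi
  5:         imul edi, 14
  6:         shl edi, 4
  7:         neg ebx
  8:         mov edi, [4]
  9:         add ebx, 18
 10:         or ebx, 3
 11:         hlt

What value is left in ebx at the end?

-1

mov esi, -6 → esi=-6
mov ebx, 19 → ebx=19
mov edi, 39 → edi=39
mov [4], esi → M[4]=-6
imul edi, 14 → edi=39*14=546
shl edi, 4 → edi=546<<4=8736
neg ebx → ebx=-(19)=-19
mov edi, [4] → edi=M[4]=-6
add ebx, 18 → ebx=(-19)+18=-1
or ebx, 3 → ebx=(-1)|3=-1
halt.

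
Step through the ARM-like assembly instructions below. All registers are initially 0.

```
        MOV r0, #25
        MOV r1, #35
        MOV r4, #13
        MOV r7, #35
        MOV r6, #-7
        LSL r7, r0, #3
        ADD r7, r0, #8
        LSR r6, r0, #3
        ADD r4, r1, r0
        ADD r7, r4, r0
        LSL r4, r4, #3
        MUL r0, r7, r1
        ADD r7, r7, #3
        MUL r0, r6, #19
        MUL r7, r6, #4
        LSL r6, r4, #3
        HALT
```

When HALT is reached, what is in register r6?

3840

after MOV r0, #25: r0=25
after MOV r1, #35: r1=35
after MOV r4, #13: r4=13
after MOV r7, #35: r7=35
after MOV r6, #-7: r6=-7
after LSL r7, r0, #3: r7=25<<3=200
after ADD r7, r0, #8: r7=25+8=33
after LSR r6, r0, #3: r6=25>>3=3
after ADD r4, r1, r0: r4=35+25=60
after ADD r7, r4, r0: r7=60+25=85
after LSL r4, r4, #3: r4=60<<3=480
after MUL r0, r7, r1: r0=85*35=2975
after ADD r7, r7, #3: r7=85+3=88
after MUL r0, r6, #19: r0=3*19=57
after MUL r7, r6, #4: r7=3*4=12
after LSL r6, r4, #3: r6=480<<3=3840
halt.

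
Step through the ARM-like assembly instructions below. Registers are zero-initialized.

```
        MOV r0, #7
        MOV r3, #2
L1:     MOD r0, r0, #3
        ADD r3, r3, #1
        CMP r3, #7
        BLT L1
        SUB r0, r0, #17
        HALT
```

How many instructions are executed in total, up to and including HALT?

after MOV r0, #7: r0=7
after MOV r3, #2: r3=2
after MOD r0, r0, #3: r0=7%3=1
after ADD r3, r3, #1: r3=2+1=3
CMP r3, #7  (cmp 3,7)
BLT L1: taken
after MOD r0, r0, #3: r0=1%3=1
after ADD r3, r3, #1: r3=3+1=4
CMP r3, #7  (cmp 4,7)
BLT L1: taken
after MOD r0, r0, #3: r0=1%3=1
after ADD r3, r3, #1: r3=4+1=5
CMP r3, #7  (cmp 5,7)
BLT L1: taken
after MOD r0, r0, #3: r0=1%3=1
after ADD r3, r3, #1: r3=5+1=6
CMP r3, #7  (cmp 6,7)
BLT L1: taken
after MOD r0, r0, #3: r0=1%3=1
after ADD r3, r3, #1: r3=6+1=7
CMP r3, #7  (cmp 7,7)
BLT L1: not taken
after SUB r0, r0, #17: r0=1-17=-16
halt.
Total executed instructions: 24.

24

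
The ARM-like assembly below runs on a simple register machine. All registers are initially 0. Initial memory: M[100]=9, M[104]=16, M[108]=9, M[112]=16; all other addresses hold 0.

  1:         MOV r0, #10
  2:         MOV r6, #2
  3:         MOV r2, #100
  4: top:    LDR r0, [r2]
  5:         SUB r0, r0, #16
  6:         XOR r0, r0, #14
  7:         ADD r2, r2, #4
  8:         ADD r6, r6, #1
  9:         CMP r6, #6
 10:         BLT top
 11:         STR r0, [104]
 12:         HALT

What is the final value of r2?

116

MOV r0, #10 → r0=10
MOV r6, #2 → r6=2
MOV r2, #100 → r2=100
LDR r0, [r2] → r0=M[100]=9
SUB r0, r0, #16 → r0=9-16=-7
XOR r0, r0, #14 → r0=(-7)^14=-9
ADD r2, r2, #4 → r2=100+4=104
ADD r6, r6, #1 → r6=2+1=3
CMP r6, #6  (cmp 3,6)
BLT top: taken
LDR r0, [r2] → r0=M[104]=16
SUB r0, r0, #16 → r0=16-16=0
XOR r0, r0, #14 → r0=0^14=14
ADD r2, r2, #4 → r2=104+4=108
ADD r6, r6, #1 → r6=3+1=4
CMP r6, #6  (cmp 4,6)
BLT top: taken
LDR r0, [r2] → r0=M[108]=9
SUB r0, r0, #16 → r0=9-16=-7
XOR r0, r0, #14 → r0=(-7)^14=-9
ADD r2, r2, #4 → r2=108+4=112
ADD r6, r6, #1 → r6=4+1=5
CMP r6, #6  (cmp 5,6)
BLT top: taken
LDR r0, [r2] → r0=M[112]=16
SUB r0, r0, #16 → r0=16-16=0
XOR r0, r0, #14 → r0=0^14=14
ADD r2, r2, #4 → r2=112+4=116
ADD r6, r6, #1 → r6=5+1=6
CMP r6, #6  (cmp 6,6)
BLT top: not taken
STR r0, [104] → M[104]=14
halt.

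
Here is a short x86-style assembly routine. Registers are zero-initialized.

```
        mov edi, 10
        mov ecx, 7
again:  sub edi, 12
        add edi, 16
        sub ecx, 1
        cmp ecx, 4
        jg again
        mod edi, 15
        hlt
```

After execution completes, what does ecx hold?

4

after mov edi, 10: edi=10
after mov ecx, 7: ecx=7
after sub edi, 12: edi=10-12=-2
after add edi, 16: edi=(-2)+16=14
after sub ecx, 1: ecx=7-1=6
cmp ecx, 4  (cmp 6,4)
jg again: taken
after sub edi, 12: edi=14-12=2
after add edi, 16: edi=2+16=18
after sub ecx, 1: ecx=6-1=5
cmp ecx, 4  (cmp 5,4)
jg again: taken
after sub edi, 12: edi=18-12=6
after add edi, 16: edi=6+16=22
after sub ecx, 1: ecx=5-1=4
cmp ecx, 4  (cmp 4,4)
jg again: not taken
after mod edi, 15: edi=22%15=7
halt.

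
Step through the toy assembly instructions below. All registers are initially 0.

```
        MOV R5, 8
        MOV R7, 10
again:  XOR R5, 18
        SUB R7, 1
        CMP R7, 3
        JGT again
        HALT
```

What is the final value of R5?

26

MOV R5, 8 → R5=8
MOV R7, 10 → R7=10
XOR R5, 18 → R5=8^18=26
SUB R7, 1 → R7=10-1=9
CMP R7, 3  (cmp 9,3)
JGT again: taken
XOR R5, 18 → R5=26^18=8
SUB R7, 1 → R7=9-1=8
CMP R7, 3  (cmp 8,3)
JGT again: taken
XOR R5, 18 → R5=8^18=26
SUB R7, 1 → R7=8-1=7
CMP R7, 3  (cmp 7,3)
JGT again: taken
XOR R5, 18 → R5=26^18=8
SUB R7, 1 → R7=7-1=6
CMP R7, 3  (cmp 6,3)
JGT again: taken
XOR R5, 18 → R5=8^18=26
SUB R7, 1 → R7=6-1=5
CMP R7, 3  (cmp 5,3)
JGT again: taken
XOR R5, 18 → R5=26^18=8
SUB R7, 1 → R7=5-1=4
CMP R7, 3  (cmp 4,3)
JGT again: taken
XOR R5, 18 → R5=8^18=26
SUB R7, 1 → R7=4-1=3
CMP R7, 3  (cmp 3,3)
JGT again: not taken
halt.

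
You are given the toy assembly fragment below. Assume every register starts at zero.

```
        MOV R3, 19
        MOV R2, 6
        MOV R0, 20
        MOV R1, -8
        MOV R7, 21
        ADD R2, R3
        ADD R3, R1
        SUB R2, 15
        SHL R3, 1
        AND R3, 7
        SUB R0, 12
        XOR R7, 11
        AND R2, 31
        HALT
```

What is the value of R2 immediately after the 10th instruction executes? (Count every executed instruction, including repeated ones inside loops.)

10

R3=19
R2=6
R0=20
R1=-8
R7=21
R2=6+19=25
R3=19+(-8)=11
R2=25-15=10
R3=11<<1=22
R3=22&7=6
After step 10: R2 = 10.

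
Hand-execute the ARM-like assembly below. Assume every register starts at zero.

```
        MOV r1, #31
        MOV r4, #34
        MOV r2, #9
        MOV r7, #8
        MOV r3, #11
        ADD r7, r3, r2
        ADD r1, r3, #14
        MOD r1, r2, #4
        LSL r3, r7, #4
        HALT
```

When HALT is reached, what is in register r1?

MOV r1, #31 → r1=31
MOV r4, #34 → r4=34
MOV r2, #9 → r2=9
MOV r7, #8 → r7=8
MOV r3, #11 → r3=11
ADD r7, r3, r2 → r7=11+9=20
ADD r1, r3, #14 → r1=11+14=25
MOD r1, r2, #4 → r1=9%4=1
LSL r3, r7, #4 → r3=20<<4=320
halt.

1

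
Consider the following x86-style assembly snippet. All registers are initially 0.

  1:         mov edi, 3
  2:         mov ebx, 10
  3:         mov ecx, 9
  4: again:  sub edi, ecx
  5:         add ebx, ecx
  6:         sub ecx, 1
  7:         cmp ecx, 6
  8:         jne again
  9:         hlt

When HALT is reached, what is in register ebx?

34

mov edi, 3 → edi=3
mov ebx, 10 → ebx=10
mov ecx, 9 → ecx=9
sub edi, ecx → edi=3-9=-6
add ebx, ecx → ebx=10+9=19
sub ecx, 1 → ecx=9-1=8
cmp ecx, 6  (cmp 8,6)
jne again: taken
sub edi, ecx → edi=(-6)-8=-14
add ebx, ecx → ebx=19+8=27
sub ecx, 1 → ecx=8-1=7
cmp ecx, 6  (cmp 7,6)
jne again: taken
sub edi, ecx → edi=(-14)-7=-21
add ebx, ecx → ebx=27+7=34
sub ecx, 1 → ecx=7-1=6
cmp ecx, 6  (cmp 6,6)
jne again: not taken
halt.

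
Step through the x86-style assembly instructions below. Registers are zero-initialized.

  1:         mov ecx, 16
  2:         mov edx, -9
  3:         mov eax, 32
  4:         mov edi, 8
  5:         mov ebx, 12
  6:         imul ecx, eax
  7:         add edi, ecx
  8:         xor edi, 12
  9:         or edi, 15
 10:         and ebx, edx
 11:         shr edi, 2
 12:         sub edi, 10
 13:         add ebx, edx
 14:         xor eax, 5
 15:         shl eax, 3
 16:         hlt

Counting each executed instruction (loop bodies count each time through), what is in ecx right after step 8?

ecx=16
edx=-9
eax=32
edi=8
ebx=12
ecx=16*32=512
edi=8+512=520
edi=520^12=516
After step 8: ecx = 512.

512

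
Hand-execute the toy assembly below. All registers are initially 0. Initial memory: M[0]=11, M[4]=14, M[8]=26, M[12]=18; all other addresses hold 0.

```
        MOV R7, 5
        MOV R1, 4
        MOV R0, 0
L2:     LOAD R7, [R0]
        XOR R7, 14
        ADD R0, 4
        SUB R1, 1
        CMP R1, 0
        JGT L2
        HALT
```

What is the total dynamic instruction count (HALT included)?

28

after MOV R7, 5: R7=5
after MOV R1, 4: R1=4
after MOV R0, 0: R0=0
after LOAD R7, [R0]: R7=M[0]=11
after XOR R7, 14: R7=11^14=5
after ADD R0, 4: R0=0+4=4
after SUB R1, 1: R1=4-1=3
CMP R1, 0  (cmp 3,0)
JGT L2: taken
after LOAD R7, [R0]: R7=M[4]=14
after XOR R7, 14: R7=14^14=0
after ADD R0, 4: R0=4+4=8
after SUB R1, 1: R1=3-1=2
CMP R1, 0  (cmp 2,0)
JGT L2: taken
after LOAD R7, [R0]: R7=M[8]=26
after XOR R7, 14: R7=26^14=20
after ADD R0, 4: R0=8+4=12
after SUB R1, 1: R1=2-1=1
CMP R1, 0  (cmp 1,0)
JGT L2: taken
after LOAD R7, [R0]: R7=M[12]=18
after XOR R7, 14: R7=18^14=28
after ADD R0, 4: R0=12+4=16
after SUB R1, 1: R1=1-1=0
CMP R1, 0  (cmp 0,0)
JGT L2: not taken
halt.
Total executed instructions: 28.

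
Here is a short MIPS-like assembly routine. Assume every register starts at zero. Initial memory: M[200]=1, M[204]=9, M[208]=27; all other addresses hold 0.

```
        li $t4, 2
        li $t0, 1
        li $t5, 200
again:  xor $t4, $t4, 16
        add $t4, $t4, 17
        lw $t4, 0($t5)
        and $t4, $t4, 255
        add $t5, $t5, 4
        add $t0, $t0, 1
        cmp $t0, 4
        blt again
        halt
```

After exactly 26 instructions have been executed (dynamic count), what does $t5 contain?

li $t4, 2 → $t4=2
li $t0, 1 → $t0=1
li $t5, 200 → $t5=200
xor $t4, $t4, 16 → $t4=2^16=18
add $t4, $t4, 17 → $t4=18+17=35
lw $t4, 0($t5) → $t4=M[200]=1
and $t4, $t4, 255 → $t4=1&255=1
add $t5, $t5, 4 → $t5=200+4=204
add $t0, $t0, 1 → $t0=1+1=2
cmp $t0, 4  (cmp 2,4)
blt again: taken
xor $t4, $t4, 16 → $t4=1^16=17
add $t4, $t4, 17 → $t4=17+17=34
lw $t4, 0($t5) → $t4=M[204]=9
and $t4, $t4, 255 → $t4=9&255=9
add $t5, $t5, 4 → $t5=204+4=208
add $t0, $t0, 1 → $t0=2+1=3
cmp $t0, 4  (cmp 3,4)
blt again: taken
xor $t4, $t4, 16 → $t4=9^16=25
add $t4, $t4, 17 → $t4=25+17=42
lw $t4, 0($t5) → $t4=M[208]=27
and $t4, $t4, 255 → $t4=27&255=27
add $t5, $t5, 4 → $t5=208+4=212
add $t0, $t0, 1 → $t0=3+1=4
cmp $t0, 4  (cmp 4,4)
After step 26: $t5 = 212.

212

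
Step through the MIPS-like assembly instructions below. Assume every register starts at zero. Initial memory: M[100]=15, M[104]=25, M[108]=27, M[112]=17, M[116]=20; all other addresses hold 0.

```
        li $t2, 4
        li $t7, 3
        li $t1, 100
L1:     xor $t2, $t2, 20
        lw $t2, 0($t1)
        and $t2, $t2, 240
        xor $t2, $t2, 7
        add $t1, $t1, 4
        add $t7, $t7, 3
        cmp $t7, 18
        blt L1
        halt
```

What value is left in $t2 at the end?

23

li $t2, 4 → $t2=4
li $t7, 3 → $t7=3
li $t1, 100 → $t1=100
xor $t2, $t2, 20 → $t2=4^20=16
lw $t2, 0($t1) → $t2=M[100]=15
and $t2, $t2, 240 → $t2=15&240=0
xor $t2, $t2, 7 → $t2=0^7=7
add $t1, $t1, 4 → $t1=100+4=104
add $t7, $t7, 3 → $t7=3+3=6
cmp $t7, 18  (cmp 6,18)
blt L1: taken
xor $t2, $t2, 20 → $t2=7^20=19
lw $t2, 0($t1) → $t2=M[104]=25
and $t2, $t2, 240 → $t2=25&240=16
xor $t2, $t2, 7 → $t2=16^7=23
add $t1, $t1, 4 → $t1=104+4=108
add $t7, $t7, 3 → $t7=6+3=9
cmp $t7, 18  (cmp 9,18)
blt L1: taken
xor $t2, $t2, 20 → $t2=23^20=3
lw $t2, 0($t1) → $t2=M[108]=27
and $t2, $t2, 240 → $t2=27&240=16
xor $t2, $t2, 7 → $t2=16^7=23
add $t1, $t1, 4 → $t1=108+4=112
add $t7, $t7, 3 → $t7=9+3=12
cmp $t7, 18  (cmp 12,18)
blt L1: taken
xor $t2, $t2, 20 → $t2=23^20=3
lw $t2, 0($t1) → $t2=M[112]=17
and $t2, $t2, 240 → $t2=17&240=16
xor $t2, $t2, 7 → $t2=16^7=23
add $t1, $t1, 4 → $t1=112+4=116
add $t7, $t7, 3 → $t7=12+3=15
cmp $t7, 18  (cmp 15,18)
blt L1: taken
xor $t2, $t2, 20 → $t2=23^20=3
lw $t2, 0($t1) → $t2=M[116]=20
and $t2, $t2, 240 → $t2=20&240=16
xor $t2, $t2, 7 → $t2=16^7=23
add $t1, $t1, 4 → $t1=116+4=120
add $t7, $t7, 3 → $t7=15+3=18
cmp $t7, 18  (cmp 18,18)
blt L1: not taken
halt.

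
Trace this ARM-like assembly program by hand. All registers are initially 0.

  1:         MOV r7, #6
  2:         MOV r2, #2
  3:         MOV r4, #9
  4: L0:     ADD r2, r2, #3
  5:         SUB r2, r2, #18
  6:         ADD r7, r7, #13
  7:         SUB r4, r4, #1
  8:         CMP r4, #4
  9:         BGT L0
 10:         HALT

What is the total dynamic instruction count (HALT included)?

34

after MOV r7, #6: r7=6
after MOV r2, #2: r2=2
after MOV r4, #9: r4=9
after ADD r2, r2, #3: r2=2+3=5
after SUB r2, r2, #18: r2=5-18=-13
after ADD r7, r7, #13: r7=6+13=19
after SUB r4, r4, #1: r4=9-1=8
CMP r4, #4  (cmp 8,4)
BGT L0: taken
after ADD r2, r2, #3: r2=(-13)+3=-10
after SUB r2, r2, #18: r2=(-10)-18=-28
after ADD r7, r7, #13: r7=19+13=32
after SUB r4, r4, #1: r4=8-1=7
CMP r4, #4  (cmp 7,4)
BGT L0: taken
after ADD r2, r2, #3: r2=(-28)+3=-25
after SUB r2, r2, #18: r2=(-25)-18=-43
after ADD r7, r7, #13: r7=32+13=45
after SUB r4, r4, #1: r4=7-1=6
CMP r4, #4  (cmp 6,4)
BGT L0: taken
after ADD r2, r2, #3: r2=(-43)+3=-40
after SUB r2, r2, #18: r2=(-40)-18=-58
after ADD r7, r7, #13: r7=45+13=58
after SUB r4, r4, #1: r4=6-1=5
CMP r4, #4  (cmp 5,4)
BGT L0: taken
after ADD r2, r2, #3: r2=(-58)+3=-55
after SUB r2, r2, #18: r2=(-55)-18=-73
after ADD r7, r7, #13: r7=58+13=71
after SUB r4, r4, #1: r4=5-1=4
CMP r4, #4  (cmp 4,4)
BGT L0: not taken
halt.
Total executed instructions: 34.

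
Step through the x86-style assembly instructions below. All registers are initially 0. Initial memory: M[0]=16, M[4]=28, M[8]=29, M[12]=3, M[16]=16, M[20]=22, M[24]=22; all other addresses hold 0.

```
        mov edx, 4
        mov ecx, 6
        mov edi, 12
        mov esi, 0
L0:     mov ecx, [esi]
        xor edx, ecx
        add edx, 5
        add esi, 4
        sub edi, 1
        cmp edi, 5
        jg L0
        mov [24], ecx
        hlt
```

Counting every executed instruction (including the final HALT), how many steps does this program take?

after mov edx, 4: edx=4
after mov ecx, 6: ecx=6
after mov edi, 12: edi=12
after mov esi, 0: esi=0
after mov ecx, [esi]: ecx=M[0]=16
after xor edx, ecx: edx=4^16=20
after add edx, 5: edx=20+5=25
after add esi, 4: esi=0+4=4
after sub edi, 1: edi=12-1=11
cmp edi, 5  (cmp 11,5)
jg L0: taken
after mov ecx, [esi]: ecx=M[4]=28
after xor edx, ecx: edx=25^28=5
after add edx, 5: edx=5+5=10
after add esi, 4: esi=4+4=8
after sub edi, 1: edi=11-1=10
cmp edi, 5  (cmp 10,5)
jg L0: taken
after mov ecx, [esi]: ecx=M[8]=29
after xor edx, ecx: edx=10^29=23
after add edx, 5: edx=23+5=28
after add esi, 4: esi=8+4=12
after sub edi, 1: edi=10-1=9
cmp edi, 5  (cmp 9,5)
jg L0: taken
after mov ecx, [esi]: ecx=M[12]=3
after xor edx, ecx: edx=28^3=31
after add edx, 5: edx=31+5=36
after add esi, 4: esi=12+4=16
after sub edi, 1: edi=9-1=8
cmp edi, 5  (cmp 8,5)
jg L0: taken
after mov ecx, [esi]: ecx=M[16]=16
after xor edx, ecx: edx=36^16=52
after add edx, 5: edx=52+5=57
after add esi, 4: esi=16+4=20
after sub edi, 1: edi=8-1=7
cmp edi, 5  (cmp 7,5)
jg L0: taken
after mov ecx, [esi]: ecx=M[20]=22
after xor edx, ecx: edx=57^22=47
after add edx, 5: edx=47+5=52
after add esi, 4: esi=20+4=24
after sub edi, 1: edi=7-1=6
cmp edi, 5  (cmp 6,5)
jg L0: taken
after mov ecx, [esi]: ecx=M[24]=22
after xor edx, ecx: edx=52^22=34
after add edx, 5: edx=34+5=39
after add esi, 4: esi=24+4=28
after sub edi, 1: edi=6-1=5
cmp edi, 5  (cmp 5,5)
jg L0: not taken
mov [24], ecx → M[24]=22
halt.
Total executed instructions: 55.

55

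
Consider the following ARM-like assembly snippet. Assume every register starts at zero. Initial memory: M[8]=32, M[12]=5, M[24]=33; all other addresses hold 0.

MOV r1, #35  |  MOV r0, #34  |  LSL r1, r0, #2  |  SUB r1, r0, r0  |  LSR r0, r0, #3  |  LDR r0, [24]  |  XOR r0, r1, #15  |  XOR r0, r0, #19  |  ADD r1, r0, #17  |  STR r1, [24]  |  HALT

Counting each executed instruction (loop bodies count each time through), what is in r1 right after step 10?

r1=35
r0=34
r1=34<<2=136
r1=34-34=0
r0=34>>3=4
r0=M[24]=33
r0=0^15=15
r0=15^19=28
r1=28+17=45
STR r1, [24] → M[24]=45
After step 10: r1 = 45.

45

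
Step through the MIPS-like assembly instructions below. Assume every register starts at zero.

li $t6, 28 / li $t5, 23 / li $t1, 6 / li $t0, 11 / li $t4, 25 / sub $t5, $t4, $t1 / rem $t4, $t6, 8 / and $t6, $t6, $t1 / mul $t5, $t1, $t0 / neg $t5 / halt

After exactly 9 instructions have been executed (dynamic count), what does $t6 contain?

$t6=28
$t5=23
$t1=6
$t0=11
$t4=25
$t5=25-6=19
$t4=28%8=4
$t6=28&6=4
$t5=6*11=66
After step 9: $t6 = 4.

4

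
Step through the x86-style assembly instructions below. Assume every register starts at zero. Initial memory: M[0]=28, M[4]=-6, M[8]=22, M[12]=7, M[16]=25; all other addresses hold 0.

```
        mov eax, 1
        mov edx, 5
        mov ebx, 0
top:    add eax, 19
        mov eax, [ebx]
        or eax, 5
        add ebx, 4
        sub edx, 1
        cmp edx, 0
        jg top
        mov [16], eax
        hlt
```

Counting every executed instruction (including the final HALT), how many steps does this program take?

40

eax=1
edx=5
ebx=0
eax=1+19=20
eax=M[0]=28
eax=28|5=29
ebx=0+4=4
edx=5-1=4
cmp edx, 0  (cmp 4,0)
jg top: taken
eax=29+19=48
eax=M[4]=-6
eax=(-6)|5=-1
ebx=4+4=8
edx=4-1=3
cmp edx, 0  (cmp 3,0)
jg top: taken
eax=(-1)+19=18
eax=M[8]=22
eax=22|5=23
ebx=8+4=12
edx=3-1=2
cmp edx, 0  (cmp 2,0)
jg top: taken
eax=23+19=42
eax=M[12]=7
eax=7|5=7
ebx=12+4=16
edx=2-1=1
cmp edx, 0  (cmp 1,0)
jg top: taken
eax=7+19=26
eax=M[16]=25
eax=25|5=29
ebx=16+4=20
edx=1-1=0
cmp edx, 0  (cmp 0,0)
jg top: not taken
mov [16], eax → M[16]=29
halt.
Total executed instructions: 40.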